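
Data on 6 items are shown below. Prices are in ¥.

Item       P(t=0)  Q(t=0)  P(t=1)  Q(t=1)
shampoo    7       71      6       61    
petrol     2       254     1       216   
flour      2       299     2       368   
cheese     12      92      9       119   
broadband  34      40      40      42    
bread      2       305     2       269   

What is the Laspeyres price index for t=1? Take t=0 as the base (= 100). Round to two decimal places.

Laspeyres price index uses base-period quantities as weights.
ΣP(t=1)·Q(t=0) = 6×71 + 1×254 + 2×299 + 9×92 + 40×40 + 2×305 = 426 + 254 + 598 + 828 + 1600 + 610 = 4316
ΣP(t=0)·Q(t=0) = 7×71 + 2×254 + 2×299 + 12×92 + 34×40 + 2×305 = 497 + 508 + 598 + 1104 + 1360 + 610 = 4677
Index = 4316 / 4677 × 100 = 92.2814

92.28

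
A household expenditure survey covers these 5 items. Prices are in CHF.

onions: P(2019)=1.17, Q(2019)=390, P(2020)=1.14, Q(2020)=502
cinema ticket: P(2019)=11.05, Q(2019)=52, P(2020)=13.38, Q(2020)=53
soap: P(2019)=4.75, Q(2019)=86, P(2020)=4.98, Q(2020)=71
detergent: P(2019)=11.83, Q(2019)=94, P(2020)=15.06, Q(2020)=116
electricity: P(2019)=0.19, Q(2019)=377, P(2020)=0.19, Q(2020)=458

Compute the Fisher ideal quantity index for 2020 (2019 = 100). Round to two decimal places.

Laspeyres component (base-period weights):
ΣP(2019)Q(2020) = 1.17×502 + 11.05×53 + 4.75×71 + 11.83×116 + 0.19×458 = 587.34 + 585.65 + 337.25 + 1372.28 + 87.02 = 2969.54
ΣP(2019)Q(2019) = 1.17×390 + 11.05×52 + 4.75×86 + 11.83×94 + 0.19×377 = 456.3 + 574.6 + 408.5 + 1112.02 + 71.63 = 2623.05
L = 2969.54 / 2623.05 × 100 = 113.2094
Paasche component (current-period weights):
ΣP(2020)Q(2020) = 1.14×502 + 13.38×53 + 4.98×71 + 15.06×116 + 0.19×458 = 572.28 + 709.14 + 353.58 + 1746.96 + 87.02 = 3468.98
ΣP(2020)Q(2019) = 1.14×390 + 13.38×52 + 4.98×86 + 15.06×94 + 0.19×377 = 444.6 + 695.76 + 428.28 + 1415.64 + 71.63 = 3055.91
P = 3468.98 / 3055.91 × 100 = 113.5171
Fisher = √(L × P) = √(113.2094 × 113.5171) = 113.3632

113.36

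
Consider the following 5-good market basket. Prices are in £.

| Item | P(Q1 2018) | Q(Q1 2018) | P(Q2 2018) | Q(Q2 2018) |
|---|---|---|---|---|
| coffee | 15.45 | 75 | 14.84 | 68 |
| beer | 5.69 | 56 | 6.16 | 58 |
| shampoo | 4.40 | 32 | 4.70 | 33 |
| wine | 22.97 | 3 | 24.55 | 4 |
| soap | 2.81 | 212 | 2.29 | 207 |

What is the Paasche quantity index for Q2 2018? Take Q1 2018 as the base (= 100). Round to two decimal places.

96.60

Paasche quantity index uses current-period prices as weights.
ΣP(Q2 2018)·Q(Q2 2018) = 14.84×68 + 6.16×58 + 4.70×33 + 24.55×4 + 2.29×207 = 1009.12 + 357.28 + 155.1 + 98.2 + 474.03 = 2093.73
ΣP(Q2 2018)·Q(Q1 2018) = 14.84×75 + 6.16×56 + 4.70×32 + 24.55×3 + 2.29×212 = 1113 + 344.96 + 150.4 + 73.65 + 485.48 = 2167.49
Index = 2093.73 / 2167.49 × 100 = 96.5970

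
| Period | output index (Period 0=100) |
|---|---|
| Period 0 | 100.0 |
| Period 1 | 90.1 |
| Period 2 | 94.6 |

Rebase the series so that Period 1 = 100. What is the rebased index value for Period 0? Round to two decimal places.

Rebased(Period 0) = 100.0 / 90.1 × 100 = 110.9878

110.99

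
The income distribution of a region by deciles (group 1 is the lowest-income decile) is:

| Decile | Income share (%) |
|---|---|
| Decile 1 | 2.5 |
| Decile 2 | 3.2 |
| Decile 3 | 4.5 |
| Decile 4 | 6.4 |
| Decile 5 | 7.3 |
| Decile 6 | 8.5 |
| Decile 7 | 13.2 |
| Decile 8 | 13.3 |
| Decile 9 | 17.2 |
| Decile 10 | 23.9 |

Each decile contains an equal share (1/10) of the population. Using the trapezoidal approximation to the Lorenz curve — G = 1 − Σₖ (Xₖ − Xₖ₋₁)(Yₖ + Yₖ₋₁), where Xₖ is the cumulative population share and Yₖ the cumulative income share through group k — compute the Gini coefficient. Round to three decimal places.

0.356

Cumulative income shares Yₖ: 0.0250, 0.0570, 0.1020, 0.1660, 0.2390, 0.3240, 0.4560, 0.5890, 0.7610, 1.0000
Σ (Xₖ−Xₖ₋₁)(Yₖ+Yₖ₋₁) = (1/10)(0.0250+0.0000) + (1/10)(0.0570+0.0250) + (1/10)(0.1020+0.0570) + (1/10)(0.1660+0.1020) + (1/10)(0.2390+0.1660) + (1/10)(0.3240+0.2390) + (1/10)(0.4560+0.3240) + (1/10)(0.5890+0.4560) + (1/10)(0.7610+0.5890) + (1/10)(1.0000+0.7610)
  = 0.0025 + 0.0082 + 0.0159 + 0.0268 + 0.0405 + 0.0563 + 0.0780 + 0.1045 + 0.1350 + 0.1761 = 0.6438
G = 1 − 0.6438 = 0.3562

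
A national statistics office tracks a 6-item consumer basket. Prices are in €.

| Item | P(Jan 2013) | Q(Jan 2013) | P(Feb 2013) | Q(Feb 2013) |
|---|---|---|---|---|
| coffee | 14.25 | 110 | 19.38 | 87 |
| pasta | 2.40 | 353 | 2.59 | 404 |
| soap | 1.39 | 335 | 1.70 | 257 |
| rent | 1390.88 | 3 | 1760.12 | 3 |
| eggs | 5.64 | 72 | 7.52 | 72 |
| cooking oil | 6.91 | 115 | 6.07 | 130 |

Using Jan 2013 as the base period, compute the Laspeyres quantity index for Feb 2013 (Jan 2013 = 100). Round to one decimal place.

Laspeyres quantity index uses base-period prices as weights.
ΣP(Jan 2013)·Q(Feb 2013) = 14.25×87 + 2.40×404 + 1.39×257 + 1390.88×3 + 5.64×72 + 6.91×130 = 1239.75 + 969.6 + 357.23 + 4172.64 + 406.08 + 898.3 = 8043.6
ΣP(Jan 2013)·Q(Jan 2013) = 14.25×110 + 2.40×353 + 1.39×335 + 1390.88×3 + 5.64×72 + 6.91×115 = 1567.5 + 847.2 + 465.65 + 4172.64 + 406.08 + 794.65 = 8253.72
Index = 8043.6 / 8253.72 × 100 = 97.4542

97.5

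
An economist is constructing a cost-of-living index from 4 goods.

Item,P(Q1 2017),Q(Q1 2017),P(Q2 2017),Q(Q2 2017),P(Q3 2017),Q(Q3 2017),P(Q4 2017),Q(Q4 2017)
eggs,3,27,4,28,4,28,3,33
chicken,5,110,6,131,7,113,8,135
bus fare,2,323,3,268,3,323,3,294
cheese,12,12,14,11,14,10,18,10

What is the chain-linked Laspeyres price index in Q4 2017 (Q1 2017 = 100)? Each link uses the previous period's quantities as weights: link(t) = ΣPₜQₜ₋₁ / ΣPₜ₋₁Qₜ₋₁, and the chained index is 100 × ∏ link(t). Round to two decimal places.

Link Q1 2017→Q2 2017:
ΣP(Q2 2017)Q(Q1 2017) = 4×27 + 6×110 + 3×323 + 14×12 = 108 + 660 + 969 + 168 = 1905
ΣP(Q1 2017)Q(Q1 2017) = 3×27 + 5×110 + 2×323 + 12×12 = 81 + 550 + 646 + 144 = 1421
link = 1905/1421 = 1.340605
Link Q2 2017→Q3 2017:
ΣP(Q3 2017)Q(Q2 2017) = 4×28 + 7×131 + 3×268 + 14×11 = 112 + 917 + 804 + 154 = 1987
ΣP(Q2 2017)Q(Q2 2017) = 4×28 + 6×131 + 3×268 + 14×11 = 112 + 786 + 804 + 154 = 1856
link = 1987/1856 = 1.070582
Link Q3 2017→Q4 2017:
ΣP(Q4 2017)Q(Q3 2017) = 3×28 + 8×113 + 3×323 + 18×10 = 84 + 904 + 969 + 180 = 2137
ΣP(Q3 2017)Q(Q3 2017) = 4×28 + 7×113 + 3×323 + 14×10 = 112 + 791 + 969 + 140 = 2012
link = 2137/2012 = 1.062127
Chained index = 100 × 1.340605 × 1.070582 × 1.062127 = 152.4394

152.44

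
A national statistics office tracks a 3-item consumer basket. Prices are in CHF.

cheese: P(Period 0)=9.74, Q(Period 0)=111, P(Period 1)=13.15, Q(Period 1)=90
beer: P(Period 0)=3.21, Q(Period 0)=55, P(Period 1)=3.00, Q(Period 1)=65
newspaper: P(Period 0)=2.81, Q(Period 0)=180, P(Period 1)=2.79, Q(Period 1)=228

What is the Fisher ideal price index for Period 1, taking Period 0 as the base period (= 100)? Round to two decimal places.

118.65

Laspeyres component (base-period weights):
ΣP(Period 1)Q(Period 0) = 13.15×111 + 3.00×55 + 2.79×180 = 1459.65 + 165 + 502.2 = 2126.85
ΣP(Period 0)Q(Period 0) = 9.74×111 + 3.21×55 + 2.81×180 = 1081.14 + 176.55 + 505.8 = 1763.49
L = 2126.85 / 1763.49 × 100 = 120.6046
Paasche component (current-period weights):
ΣP(Period 1)Q(Period 1) = 13.15×90 + 3.00×65 + 2.79×228 = 1183.5 + 195 + 636.12 = 2014.62
ΣP(Period 0)Q(Period 1) = 9.74×90 + 3.21×65 + 2.81×228 = 876.6 + 208.65 + 640.68 = 1725.93
P = 2014.62 / 1725.93 × 100 = 116.7266
Fisher = √(L × P) = √(120.6046 × 116.7266) = 118.6498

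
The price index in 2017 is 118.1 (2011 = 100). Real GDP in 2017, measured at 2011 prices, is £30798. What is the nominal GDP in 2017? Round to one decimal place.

36372.4

Nominal = Real × (Index/100) = 30798 × (118.1/100)
        = 30798 × 1.181 = 36372.4380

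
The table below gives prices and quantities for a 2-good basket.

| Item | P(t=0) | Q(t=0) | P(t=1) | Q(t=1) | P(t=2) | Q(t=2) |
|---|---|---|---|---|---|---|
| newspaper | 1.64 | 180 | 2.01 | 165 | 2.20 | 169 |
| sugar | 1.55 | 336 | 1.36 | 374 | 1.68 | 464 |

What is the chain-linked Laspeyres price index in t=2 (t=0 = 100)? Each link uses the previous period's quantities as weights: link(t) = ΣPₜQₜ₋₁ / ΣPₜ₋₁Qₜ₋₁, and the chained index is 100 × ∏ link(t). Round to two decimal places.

Link t=0→t=1:
ΣP(t=1)Q(t=0) = 2.01×180 + 1.36×336 = 361.8 + 456.96 = 818.76
ΣP(t=0)Q(t=0) = 1.64×180 + 1.55×336 = 295.2 + 520.8 = 816
link = 818.76/816 = 1.003382
Link t=1→t=2:
ΣP(t=2)Q(t=1) = 2.20×165 + 1.68×374 = 363 + 628.32 = 991.32
ΣP(t=1)Q(t=1) = 2.01×165 + 1.36×374 = 331.65 + 508.64 = 840.29
link = 991.32/840.29 = 1.179736
Chained index = 100 × 1.003382 × 1.179736 = 118.3726

118.37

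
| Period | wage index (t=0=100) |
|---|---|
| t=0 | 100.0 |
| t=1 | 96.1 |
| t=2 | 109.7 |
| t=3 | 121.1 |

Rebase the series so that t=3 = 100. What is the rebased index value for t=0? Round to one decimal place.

Rebased(t=0) = 100.0 / 121.1 × 100 = 82.5764

82.6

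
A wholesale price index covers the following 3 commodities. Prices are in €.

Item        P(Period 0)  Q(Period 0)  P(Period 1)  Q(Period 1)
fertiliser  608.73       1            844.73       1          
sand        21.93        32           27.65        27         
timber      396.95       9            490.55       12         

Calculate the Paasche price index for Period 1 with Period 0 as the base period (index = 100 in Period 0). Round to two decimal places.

125.38

Paasche price index uses current-period quantities as weights.
ΣP(Period 1)·Q(Period 1) = 844.73×1 + 27.65×27 + 490.55×12 = 844.73 + 746.55 + 5886.6 = 7477.88
ΣP(Period 0)·Q(Period 1) = 608.73×1 + 21.93×27 + 396.95×12 = 608.73 + 592.11 + 4763.4 = 5964.24
Index = 7477.88 / 5964.24 × 100 = 125.3786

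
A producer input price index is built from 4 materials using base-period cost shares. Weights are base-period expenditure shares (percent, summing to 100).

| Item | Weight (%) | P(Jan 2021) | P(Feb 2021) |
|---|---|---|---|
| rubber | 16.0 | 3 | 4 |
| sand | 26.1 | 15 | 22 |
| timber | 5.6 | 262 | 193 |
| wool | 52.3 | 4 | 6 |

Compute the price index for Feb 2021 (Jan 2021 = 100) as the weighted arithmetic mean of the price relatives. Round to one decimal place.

rubber: 16.0 × (4/3) = 16.0 × 1.333333 = 21.3333
sand: 26.1 × (22/15) = 26.1 × 1.466667 = 38.2800
timber: 5.6 × (193/262) = 5.6 × 0.736641 = 4.1252
wool: 52.3 × (6/4) = 52.3 × 1.500000 = 78.4500
Index = Σ wᵢ·(p₁ᵢ/p₀ᵢ) = 21.3333 + 38.2800 + 4.1252 + 78.4500 = 142.1885

142.2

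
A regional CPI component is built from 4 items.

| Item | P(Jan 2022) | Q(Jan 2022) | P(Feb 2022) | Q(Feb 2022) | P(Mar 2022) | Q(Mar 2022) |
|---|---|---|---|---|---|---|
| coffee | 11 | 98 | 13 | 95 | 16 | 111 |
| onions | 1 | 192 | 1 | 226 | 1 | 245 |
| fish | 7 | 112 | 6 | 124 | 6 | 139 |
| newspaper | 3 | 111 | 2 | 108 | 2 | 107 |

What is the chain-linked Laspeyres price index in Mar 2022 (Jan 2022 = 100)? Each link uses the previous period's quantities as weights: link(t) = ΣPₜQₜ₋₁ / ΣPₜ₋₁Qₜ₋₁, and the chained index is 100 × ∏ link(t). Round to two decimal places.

Link Jan 2022→Feb 2022:
ΣP(Feb 2022)Q(Jan 2022) = 13×98 + 1×192 + 6×112 + 2×111 = 1274 + 192 + 672 + 222 = 2360
ΣP(Jan 2022)Q(Jan 2022) = 11×98 + 1×192 + 7×112 + 3×111 = 1078 + 192 + 784 + 333 = 2387
link = 2360/2387 = 0.988689
Link Feb 2022→Mar 2022:
ΣP(Mar 2022)Q(Feb 2022) = 16×95 + 1×226 + 6×124 + 2×108 = 1520 + 226 + 744 + 216 = 2706
ΣP(Feb 2022)Q(Feb 2022) = 13×95 + 1×226 + 6×124 + 2×108 = 1235 + 226 + 744 + 216 = 2421
link = 2706/2421 = 1.117720
Chained index = 100 × 0.988689 × 1.117720 = 110.5077

110.51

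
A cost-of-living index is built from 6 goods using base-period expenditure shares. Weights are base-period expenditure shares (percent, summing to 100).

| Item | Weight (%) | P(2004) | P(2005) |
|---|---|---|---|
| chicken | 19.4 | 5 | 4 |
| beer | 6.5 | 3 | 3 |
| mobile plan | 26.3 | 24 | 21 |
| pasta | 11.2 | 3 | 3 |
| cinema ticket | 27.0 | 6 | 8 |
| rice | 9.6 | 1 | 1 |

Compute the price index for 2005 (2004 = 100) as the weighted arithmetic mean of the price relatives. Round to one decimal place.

chicken: 19.4 × (4/5) = 19.4 × 0.800000 = 15.5200
beer: 6.5 × (3/3) = 6.5 × 1.000000 = 6.5000
mobile plan: 26.3 × (21/24) = 26.3 × 0.875000 = 23.0125
pasta: 11.2 × (3/3) = 11.2 × 1.000000 = 11.2000
cinema ticket: 27.0 × (8/6) = 27.0 × 1.333333 = 36.0000
rice: 9.6 × (1/1) = 9.6 × 1.000000 = 9.6000
Index = Σ wᵢ·(p₁ᵢ/p₀ᵢ) = 15.5200 + 6.5000 + 23.0125 + 11.2000 + 36.0000 + 9.6000 = 101.8325

101.8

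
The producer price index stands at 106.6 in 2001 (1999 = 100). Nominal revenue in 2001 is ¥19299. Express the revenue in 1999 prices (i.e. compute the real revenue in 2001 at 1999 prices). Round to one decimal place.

Real = Nominal ÷ (Index/100) = 19299 ÷ (106.6/100)
     = 19299 ÷ 1.066 = 18104.1276

18104.1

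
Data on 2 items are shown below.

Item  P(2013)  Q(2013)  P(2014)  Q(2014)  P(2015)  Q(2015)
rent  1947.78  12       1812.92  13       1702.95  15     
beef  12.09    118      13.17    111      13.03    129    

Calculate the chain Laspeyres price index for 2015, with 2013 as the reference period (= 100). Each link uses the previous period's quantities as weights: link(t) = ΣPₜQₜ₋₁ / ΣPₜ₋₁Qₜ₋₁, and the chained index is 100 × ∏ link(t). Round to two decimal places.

88.56

Link 2013→2014:
ΣP(2014)Q(2013) = 1812.92×12 + 13.17×118 = 21755.04 + 1554.06 = 23309.1
ΣP(2013)Q(2013) = 1947.78×12 + 12.09×118 = 23373.36 + 1426.62 = 24799.98
link = 23309.1/24799.98 = 0.939884
Link 2014→2015:
ΣP(2015)Q(2014) = 1702.95×13 + 13.03×111 = 22138.35 + 1446.33 = 23584.68
ΣP(2014)Q(2014) = 1812.92×13 + 13.17×111 = 23567.96 + 1461.87 = 25029.83
link = 23584.68/25029.83 = 0.942263
Chained index = 100 × 0.939884 × 0.942263 = 88.5618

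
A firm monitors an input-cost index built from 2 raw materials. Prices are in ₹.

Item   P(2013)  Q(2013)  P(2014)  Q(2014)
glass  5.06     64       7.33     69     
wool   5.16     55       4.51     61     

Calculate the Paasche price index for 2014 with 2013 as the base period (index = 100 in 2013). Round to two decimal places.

117.62

Paasche price index uses current-period quantities as weights.
ΣP(2014)·Q(2014) = 7.33×69 + 4.51×61 = 505.77 + 275.11 = 780.88
ΣP(2013)·Q(2014) = 5.06×69 + 5.16×61 = 349.14 + 314.76 = 663.9
Index = 780.88 / 663.9 × 100 = 117.6201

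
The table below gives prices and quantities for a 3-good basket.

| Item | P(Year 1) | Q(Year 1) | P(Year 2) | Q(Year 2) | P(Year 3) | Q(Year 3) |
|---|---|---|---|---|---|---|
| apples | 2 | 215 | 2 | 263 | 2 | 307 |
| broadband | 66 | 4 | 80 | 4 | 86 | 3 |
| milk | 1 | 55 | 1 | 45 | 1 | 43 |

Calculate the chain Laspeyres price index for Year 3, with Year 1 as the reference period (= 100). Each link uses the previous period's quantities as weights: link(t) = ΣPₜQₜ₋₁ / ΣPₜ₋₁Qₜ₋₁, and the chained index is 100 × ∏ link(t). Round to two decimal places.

110.37

Link Year 1→Year 2:
ΣP(Year 2)Q(Year 1) = 2×215 + 80×4 + 1×55 = 430 + 320 + 55 = 805
ΣP(Year 1)Q(Year 1) = 2×215 + 66×4 + 1×55 = 430 + 264 + 55 = 749
link = 805/749 = 1.074766
Link Year 2→Year 3:
ΣP(Year 3)Q(Year 2) = 2×263 + 86×4 + 1×45 = 526 + 344 + 45 = 915
ΣP(Year 2)Q(Year 2) = 2×263 + 80×4 + 1×45 = 526 + 320 + 45 = 891
link = 915/891 = 1.026936
Chained index = 100 × 1.074766 × 1.026936 = 110.3716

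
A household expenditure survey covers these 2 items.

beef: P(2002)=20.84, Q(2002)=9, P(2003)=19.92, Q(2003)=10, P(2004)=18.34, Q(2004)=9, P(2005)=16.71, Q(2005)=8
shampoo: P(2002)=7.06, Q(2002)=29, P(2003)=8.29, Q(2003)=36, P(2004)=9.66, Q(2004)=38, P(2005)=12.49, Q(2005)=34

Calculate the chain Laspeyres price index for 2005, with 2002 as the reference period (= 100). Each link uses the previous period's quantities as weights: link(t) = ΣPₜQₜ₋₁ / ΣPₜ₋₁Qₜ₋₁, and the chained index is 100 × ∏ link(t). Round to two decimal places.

134.12

Link 2002→2003:
ΣP(2003)Q(2002) = 19.92×9 + 8.29×29 = 179.28 + 240.41 = 419.69
ΣP(2002)Q(2002) = 20.84×9 + 7.06×29 = 187.56 + 204.74 = 392.3
link = 419.69/392.3 = 1.069819
Link 2003→2004:
ΣP(2004)Q(2003) = 18.34×10 + 9.66×36 = 183.4 + 347.76 = 531.16
ΣP(2003)Q(2003) = 19.92×10 + 8.29×36 = 199.2 + 298.44 = 497.64
link = 531.16/497.64 = 1.067358
Link 2004→2005:
ΣP(2005)Q(2004) = 16.71×9 + 12.49×38 = 150.39 + 474.62 = 625.01
ΣP(2004)Q(2004) = 18.34×9 + 9.66×38 = 165.06 + 367.08 = 532.14
link = 625.01/532.14 = 1.174522
Chained index = 100 × 1.069819 × 1.067358 × 1.174522 = 134.1163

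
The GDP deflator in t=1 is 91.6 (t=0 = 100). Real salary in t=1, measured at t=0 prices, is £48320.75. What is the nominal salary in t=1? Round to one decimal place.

44261.8

Nominal = Real × (Index/100) = 48320.75 × (91.6/100)
        = 48320.75 × 0.916 = 44261.8070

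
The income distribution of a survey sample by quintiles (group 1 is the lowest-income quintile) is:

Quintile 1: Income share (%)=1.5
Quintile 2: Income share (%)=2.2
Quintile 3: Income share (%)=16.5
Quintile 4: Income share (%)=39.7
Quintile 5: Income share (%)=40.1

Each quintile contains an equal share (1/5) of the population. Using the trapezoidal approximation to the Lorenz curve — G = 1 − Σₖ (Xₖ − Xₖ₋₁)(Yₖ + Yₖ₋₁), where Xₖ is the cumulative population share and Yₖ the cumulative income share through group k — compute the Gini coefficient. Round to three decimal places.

Cumulative income shares Yₖ: 0.0150, 0.0370, 0.2020, 0.5990, 1.0000
Σ (Xₖ−Xₖ₋₁)(Yₖ+Yₖ₋₁) = (1/5)(0.0150+0.0000) + (1/5)(0.0370+0.0150) + (1/5)(0.2020+0.0370) + (1/5)(0.5990+0.2020) + (1/5)(1.0000+0.5990)
  = 0.0030 + 0.0104 + 0.0478 + 0.1602 + 0.3198 = 0.5412
G = 1 − 0.5412 = 0.4588

0.459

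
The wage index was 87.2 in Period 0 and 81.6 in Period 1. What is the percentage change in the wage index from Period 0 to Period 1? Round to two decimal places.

-6.42%

Change = (81.6 − 87.2) / 87.2 × 100
       = -5.6 / 87.2 × 100 = -6.4220%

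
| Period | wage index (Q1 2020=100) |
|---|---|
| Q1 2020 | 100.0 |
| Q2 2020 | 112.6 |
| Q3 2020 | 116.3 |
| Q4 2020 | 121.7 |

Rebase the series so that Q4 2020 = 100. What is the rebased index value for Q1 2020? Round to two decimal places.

Rebased(Q1 2020) = 100.0 / 121.7 × 100 = 82.1693

82.17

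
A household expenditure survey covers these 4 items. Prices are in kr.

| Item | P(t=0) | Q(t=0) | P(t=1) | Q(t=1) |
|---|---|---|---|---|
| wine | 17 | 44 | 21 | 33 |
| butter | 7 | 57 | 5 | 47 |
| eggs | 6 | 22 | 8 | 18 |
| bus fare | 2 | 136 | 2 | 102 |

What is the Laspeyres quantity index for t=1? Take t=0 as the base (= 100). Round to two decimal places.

77.50

Laspeyres quantity index uses base-period prices as weights.
ΣP(t=0)·Q(t=1) = 17×33 + 7×47 + 6×18 + 2×102 = 561 + 329 + 108 + 204 = 1202
ΣP(t=0)·Q(t=0) = 17×44 + 7×57 + 6×22 + 2×136 = 748 + 399 + 132 + 272 = 1551
Index = 1202 / 1551 × 100 = 77.4984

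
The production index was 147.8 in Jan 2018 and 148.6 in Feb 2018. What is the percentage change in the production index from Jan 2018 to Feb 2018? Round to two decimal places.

Change = (148.6 − 147.8) / 147.8 × 100
       = 0.8 / 147.8 × 100 = 0.5413%

0.54%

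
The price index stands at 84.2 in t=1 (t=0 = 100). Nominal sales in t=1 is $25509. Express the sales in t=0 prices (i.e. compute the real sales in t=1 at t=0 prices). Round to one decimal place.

30295.7

Real = Nominal ÷ (Index/100) = 25509 ÷ (84.2/100)
     = 25509 ÷ 0.842 = 30295.7245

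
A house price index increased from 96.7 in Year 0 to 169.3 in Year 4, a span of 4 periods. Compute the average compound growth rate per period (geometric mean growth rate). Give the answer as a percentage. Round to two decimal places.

15.03%

Growth factor = (169.3/96.7)^(1/4) = (1.750776)^(1/4) = 1.150291
Growth rate = 1.150291 − 1 = 0.150291 = 15.0291%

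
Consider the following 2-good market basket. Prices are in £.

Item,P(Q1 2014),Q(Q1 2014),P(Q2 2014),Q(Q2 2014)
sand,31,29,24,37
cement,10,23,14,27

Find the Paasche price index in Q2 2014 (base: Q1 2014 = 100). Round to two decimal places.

Paasche price index uses current-period quantities as weights.
ΣP(Q2 2014)·Q(Q2 2014) = 24×37 + 14×27 = 888 + 378 = 1266
ΣP(Q1 2014)·Q(Q2 2014) = 31×37 + 10×27 = 1147 + 270 = 1417
Index = 1266 / 1417 × 100 = 89.3437

89.34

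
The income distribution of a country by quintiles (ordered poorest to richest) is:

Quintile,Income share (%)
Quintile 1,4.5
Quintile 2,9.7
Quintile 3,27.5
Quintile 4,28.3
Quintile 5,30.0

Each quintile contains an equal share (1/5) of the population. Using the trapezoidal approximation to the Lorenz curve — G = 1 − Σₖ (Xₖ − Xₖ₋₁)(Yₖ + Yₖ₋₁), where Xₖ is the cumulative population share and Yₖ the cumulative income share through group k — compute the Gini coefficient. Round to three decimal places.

Cumulative income shares Yₖ: 0.0450, 0.1420, 0.4170, 0.7000, 1.0000
Σ (Xₖ−Xₖ₋₁)(Yₖ+Yₖ₋₁) = (1/5)(0.0450+0.0000) + (1/5)(0.1420+0.0450) + (1/5)(0.4170+0.1420) + (1/5)(0.7000+0.4170) + (1/5)(1.0000+0.7000)
  = 0.0090 + 0.0374 + 0.1118 + 0.2234 + 0.3400 = 0.7216
G = 1 − 0.7216 = 0.2784

0.278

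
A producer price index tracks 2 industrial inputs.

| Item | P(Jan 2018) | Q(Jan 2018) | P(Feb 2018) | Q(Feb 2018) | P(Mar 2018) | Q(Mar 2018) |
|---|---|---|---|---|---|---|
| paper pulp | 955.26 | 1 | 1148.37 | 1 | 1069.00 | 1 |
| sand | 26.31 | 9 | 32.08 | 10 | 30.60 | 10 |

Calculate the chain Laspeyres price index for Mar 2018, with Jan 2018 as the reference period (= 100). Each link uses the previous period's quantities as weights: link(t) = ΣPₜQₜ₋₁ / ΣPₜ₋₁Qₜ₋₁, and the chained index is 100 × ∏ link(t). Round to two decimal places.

112.83

Link Jan 2018→Feb 2018:
ΣP(Feb 2018)Q(Jan 2018) = 1148.37×1 + 32.08×9 = 1148.37 + 288.72 = 1437.09
ΣP(Jan 2018)Q(Jan 2018) = 955.26×1 + 26.31×9 = 955.26 + 236.79 = 1192.05
link = 1437.09/1192.05 = 1.205562
Link Feb 2018→Mar 2018:
ΣP(Mar 2018)Q(Feb 2018) = 1069.00×1 + 30.60×10 = 1069 + 306 = 1375
ΣP(Feb 2018)Q(Feb 2018) = 1148.37×1 + 32.08×10 = 1148.37 + 320.8 = 1469.17
link = 1375/1469.17 = 0.935903
Chained index = 100 × 1.205562 × 0.935903 = 112.8288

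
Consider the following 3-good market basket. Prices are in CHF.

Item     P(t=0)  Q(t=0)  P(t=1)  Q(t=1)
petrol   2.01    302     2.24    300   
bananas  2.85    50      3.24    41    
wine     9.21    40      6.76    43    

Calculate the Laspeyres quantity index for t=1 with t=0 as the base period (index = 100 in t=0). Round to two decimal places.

Laspeyres quantity index uses base-period prices as weights.
ΣP(t=0)·Q(t=1) = 2.01×300 + 2.85×41 + 9.21×43 = 603 + 116.85 + 396.03 = 1115.88
ΣP(t=0)·Q(t=0) = 2.01×302 + 2.85×50 + 9.21×40 = 607.02 + 142.5 + 368.4 = 1117.92
Index = 1115.88 / 1117.92 × 100 = 99.8175

99.82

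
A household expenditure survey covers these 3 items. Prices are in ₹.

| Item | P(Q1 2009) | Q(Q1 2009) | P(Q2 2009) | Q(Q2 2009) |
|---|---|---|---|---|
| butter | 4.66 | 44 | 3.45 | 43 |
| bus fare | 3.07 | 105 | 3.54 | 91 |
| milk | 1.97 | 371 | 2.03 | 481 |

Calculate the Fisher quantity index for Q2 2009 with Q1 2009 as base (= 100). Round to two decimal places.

Laspeyres component (base-period weights):
ΣP(Q1 2009)Q(Q2 2009) = 4.66×43 + 3.07×91 + 1.97×481 = 200.38 + 279.37 + 947.57 = 1427.32
ΣP(Q1 2009)Q(Q1 2009) = 4.66×44 + 3.07×105 + 1.97×371 = 205.04 + 322.35 + 730.87 = 1258.26
L = 1427.32 / 1258.26 × 100 = 113.4360
Paasche component (current-period weights):
ΣP(Q2 2009)Q(Q2 2009) = 3.45×43 + 3.54×91 + 2.03×481 = 148.35 + 322.14 + 976.43 = 1446.92
ΣP(Q2 2009)Q(Q1 2009) = 3.45×44 + 3.54×105 + 2.03×371 = 151.8 + 371.7 + 753.13 = 1276.63
P = 1446.92 / 1276.63 × 100 = 113.3390
Fisher = √(L × P) = √(113.4360 × 113.3390) = 113.3875

113.39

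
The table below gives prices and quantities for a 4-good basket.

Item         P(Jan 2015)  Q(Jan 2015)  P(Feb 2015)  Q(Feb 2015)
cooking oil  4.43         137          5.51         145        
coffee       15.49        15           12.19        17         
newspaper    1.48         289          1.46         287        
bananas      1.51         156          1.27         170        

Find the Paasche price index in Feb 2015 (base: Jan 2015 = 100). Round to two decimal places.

Paasche price index uses current-period quantities as weights.
ΣP(Feb 2015)·Q(Feb 2015) = 5.51×145 + 12.19×17 + 1.46×287 + 1.27×170 = 798.95 + 207.23 + 419.02 + 215.9 = 1641.1
ΣP(Jan 2015)·Q(Feb 2015) = 4.43×145 + 15.49×17 + 1.48×287 + 1.51×170 = 642.35 + 263.33 + 424.76 + 256.7 = 1587.14
Index = 1641.1 / 1587.14 × 100 = 103.3998

103.40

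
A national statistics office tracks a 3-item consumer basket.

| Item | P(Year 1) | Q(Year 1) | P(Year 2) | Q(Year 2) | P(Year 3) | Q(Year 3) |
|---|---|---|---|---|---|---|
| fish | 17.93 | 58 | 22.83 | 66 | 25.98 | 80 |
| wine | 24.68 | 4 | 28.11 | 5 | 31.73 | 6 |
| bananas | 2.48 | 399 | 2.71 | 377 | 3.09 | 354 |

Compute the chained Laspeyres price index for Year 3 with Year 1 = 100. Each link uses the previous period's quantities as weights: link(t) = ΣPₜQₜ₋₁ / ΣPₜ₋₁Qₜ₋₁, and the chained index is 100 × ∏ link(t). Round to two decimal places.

134.68

Link Year 1→Year 2:
ΣP(Year 2)Q(Year 1) = 22.83×58 + 28.11×4 + 2.71×399 = 1324.14 + 112.44 + 1081.29 = 2517.87
ΣP(Year 1)Q(Year 1) = 17.93×58 + 24.68×4 + 2.48×399 = 1039.94 + 98.72 + 989.52 = 2128.18
link = 2517.87/2128.18 = 1.183110
Link Year 2→Year 3:
ΣP(Year 3)Q(Year 2) = 25.98×66 + 31.73×5 + 3.09×377 = 1714.68 + 158.65 + 1164.93 = 3038.26
ΣP(Year 2)Q(Year 2) = 22.83×66 + 28.11×5 + 2.71×377 = 1506.78 + 140.55 + 1021.67 = 2669
link = 3038.26/2669 = 1.138351
Chained index = 100 × 1.183110 × 1.138351 = 134.6794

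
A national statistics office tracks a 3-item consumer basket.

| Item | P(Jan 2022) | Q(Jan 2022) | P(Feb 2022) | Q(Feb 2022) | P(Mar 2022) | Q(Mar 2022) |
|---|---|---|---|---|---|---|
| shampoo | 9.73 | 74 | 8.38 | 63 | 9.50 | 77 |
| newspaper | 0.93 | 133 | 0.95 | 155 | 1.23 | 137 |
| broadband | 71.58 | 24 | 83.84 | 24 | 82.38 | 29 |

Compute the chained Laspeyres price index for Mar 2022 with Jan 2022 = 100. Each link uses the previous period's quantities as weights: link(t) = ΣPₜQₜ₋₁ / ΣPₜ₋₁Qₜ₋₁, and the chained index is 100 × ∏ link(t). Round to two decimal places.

Link Jan 2022→Feb 2022:
ΣP(Feb 2022)Q(Jan 2022) = 8.38×74 + 0.95×133 + 83.84×24 = 620.12 + 126.35 + 2012.16 = 2758.63
ΣP(Jan 2022)Q(Jan 2022) = 9.73×74 + 0.93×133 + 71.58×24 = 720.02 + 123.69 + 1717.92 = 2561.63
link = 2758.63/2561.63 = 1.076904
Link Feb 2022→Mar 2022:
ΣP(Mar 2022)Q(Feb 2022) = 9.50×63 + 1.23×155 + 82.38×24 = 598.5 + 190.65 + 1977.12 = 2766.27
ΣP(Feb 2022)Q(Feb 2022) = 8.38×63 + 0.95×155 + 83.84×24 = 527.94 + 147.25 + 2012.16 = 2687.35
link = 2766.27/2687.35 = 1.029367
Chained index = 100 × 1.076904 × 1.029367 = 110.8530

110.85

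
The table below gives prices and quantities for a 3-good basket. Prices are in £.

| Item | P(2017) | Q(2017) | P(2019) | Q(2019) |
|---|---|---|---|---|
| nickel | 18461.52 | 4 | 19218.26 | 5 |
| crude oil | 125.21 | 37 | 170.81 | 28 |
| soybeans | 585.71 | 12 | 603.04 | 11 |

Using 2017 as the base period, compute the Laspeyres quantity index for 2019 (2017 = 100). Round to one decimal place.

Laspeyres quantity index uses base-period prices as weights.
ΣP(2017)·Q(2019) = 18461.52×5 + 125.21×28 + 585.71×11 = 92307.6 + 3505.88 + 6442.81 = 102256.29
ΣP(2017)·Q(2017) = 18461.52×4 + 125.21×37 + 585.71×12 = 73846.08 + 4632.77 + 7028.52 = 85507.37
Index = 102256.29 / 85507.37 × 100 = 119.5877

119.6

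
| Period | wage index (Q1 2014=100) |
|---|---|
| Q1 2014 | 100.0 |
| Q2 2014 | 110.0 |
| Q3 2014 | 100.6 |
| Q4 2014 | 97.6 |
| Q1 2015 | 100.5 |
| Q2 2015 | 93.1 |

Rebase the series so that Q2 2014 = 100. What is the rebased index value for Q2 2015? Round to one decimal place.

84.6

Rebased(Q2 2015) = 93.1 / 110.0 × 100 = 84.6364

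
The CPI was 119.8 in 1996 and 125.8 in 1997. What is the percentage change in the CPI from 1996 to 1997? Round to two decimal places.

5.01%

Change = (125.8 − 119.8) / 119.8 × 100
       = 6.0 / 119.8 × 100 = 5.0083%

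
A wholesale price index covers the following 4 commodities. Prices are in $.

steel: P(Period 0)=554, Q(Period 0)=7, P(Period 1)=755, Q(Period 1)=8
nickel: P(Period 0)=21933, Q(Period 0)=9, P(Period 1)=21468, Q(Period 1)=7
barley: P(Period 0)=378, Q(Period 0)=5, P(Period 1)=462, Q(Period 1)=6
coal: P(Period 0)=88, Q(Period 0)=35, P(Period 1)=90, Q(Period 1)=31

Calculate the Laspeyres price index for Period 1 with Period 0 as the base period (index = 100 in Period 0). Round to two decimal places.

98.89

Laspeyres price index uses base-period quantities as weights.
ΣP(Period 1)·Q(Period 0) = 755×7 + 21468×9 + 462×5 + 90×35 = 5285 + 193212 + 2310 + 3150 = 203957
ΣP(Period 0)·Q(Period 0) = 554×7 + 21933×9 + 378×5 + 88×35 = 3878 + 197397 + 1890 + 3080 = 206245
Index = 203957 / 206245 × 100 = 98.8906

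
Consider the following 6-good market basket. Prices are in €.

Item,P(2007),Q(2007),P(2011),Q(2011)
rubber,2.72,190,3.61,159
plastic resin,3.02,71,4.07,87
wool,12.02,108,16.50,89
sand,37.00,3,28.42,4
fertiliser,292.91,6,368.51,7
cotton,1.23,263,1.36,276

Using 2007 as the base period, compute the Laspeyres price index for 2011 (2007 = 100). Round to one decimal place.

128.2

Laspeyres price index uses base-period quantities as weights.
ΣP(2011)·Q(2007) = 3.61×190 + 4.07×71 + 16.50×108 + 28.42×3 + 368.51×6 + 1.36×263 = 685.9 + 288.97 + 1782 + 85.26 + 2211.06 + 357.68 = 5410.87
ΣP(2007)·Q(2007) = 2.72×190 + 3.02×71 + 12.02×108 + 37.00×3 + 292.91×6 + 1.23×263 = 516.8 + 214.42 + 1298.16 + 111 + 1757.46 + 323.49 = 4221.33
Index = 5410.87 / 4221.33 × 100 = 128.1793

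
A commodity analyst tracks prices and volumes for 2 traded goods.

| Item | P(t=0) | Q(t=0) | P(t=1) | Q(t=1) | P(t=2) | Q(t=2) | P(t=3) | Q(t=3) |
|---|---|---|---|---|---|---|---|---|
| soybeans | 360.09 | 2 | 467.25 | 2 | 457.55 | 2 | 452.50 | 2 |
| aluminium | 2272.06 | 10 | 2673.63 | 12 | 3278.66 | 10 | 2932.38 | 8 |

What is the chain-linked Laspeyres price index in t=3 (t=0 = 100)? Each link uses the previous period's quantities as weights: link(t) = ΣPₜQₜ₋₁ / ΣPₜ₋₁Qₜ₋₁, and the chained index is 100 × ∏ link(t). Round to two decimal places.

Link t=0→t=1:
ΣP(t=1)Q(t=0) = 467.25×2 + 2673.63×10 = 934.5 + 26736.3 = 27670.8
ΣP(t=0)Q(t=0) = 360.09×2 + 2272.06×10 = 720.18 + 22720.6 = 23440.78
link = 27670.8/23440.78 = 1.180456
Link t=1→t=2:
ΣP(t=2)Q(t=1) = 457.55×2 + 3278.66×12 = 915.1 + 39343.92 = 40259.02
ΣP(t=1)Q(t=1) = 467.25×2 + 2673.63×12 = 934.5 + 32083.56 = 33018.06
link = 40259.02/33018.06 = 1.219303
Link t=2→t=3:
ΣP(t=3)Q(t=2) = 452.50×2 + 2932.38×10 = 905 + 29323.8 = 30228.8
ΣP(t=2)Q(t=2) = 457.55×2 + 3278.66×10 = 915.1 + 32786.6 = 33701.7
link = 30228.8/33701.7 = 0.896952
Chained index = 100 × 1.180456 × 1.219303 × 0.896952 = 129.1012

129.10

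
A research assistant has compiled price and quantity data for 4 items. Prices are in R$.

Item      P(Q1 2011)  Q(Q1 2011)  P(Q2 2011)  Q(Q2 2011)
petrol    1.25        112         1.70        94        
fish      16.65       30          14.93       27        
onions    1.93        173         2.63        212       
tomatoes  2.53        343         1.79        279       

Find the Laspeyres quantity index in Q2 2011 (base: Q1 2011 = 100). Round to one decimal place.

91.4

Laspeyres quantity index uses base-period prices as weights.
ΣP(Q1 2011)·Q(Q2 2011) = 1.25×94 + 16.65×27 + 1.93×212 + 2.53×279 = 117.5 + 449.55 + 409.16 + 705.87 = 1682.08
ΣP(Q1 2011)·Q(Q1 2011) = 1.25×112 + 16.65×30 + 1.93×173 + 2.53×343 = 140 + 499.5 + 333.89 + 867.79 = 1841.18
Index = 1682.08 / 1841.18 × 100 = 91.3588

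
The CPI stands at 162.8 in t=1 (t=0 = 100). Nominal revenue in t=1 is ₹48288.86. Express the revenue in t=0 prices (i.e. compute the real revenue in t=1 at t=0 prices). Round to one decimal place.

29661.5

Real = Nominal ÷ (Index/100) = 48288.86 ÷ (162.8/100)
     = 48288.86 ÷ 1.628 = 29661.4619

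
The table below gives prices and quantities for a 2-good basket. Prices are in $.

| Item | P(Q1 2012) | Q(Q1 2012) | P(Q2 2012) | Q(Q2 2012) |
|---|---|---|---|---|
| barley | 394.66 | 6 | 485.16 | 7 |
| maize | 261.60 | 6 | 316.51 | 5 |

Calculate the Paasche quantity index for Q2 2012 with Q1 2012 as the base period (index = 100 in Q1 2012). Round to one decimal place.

103.5

Paasche quantity index uses current-period prices as weights.
ΣP(Q2 2012)·Q(Q2 2012) = 485.16×7 + 316.51×5 = 3396.12 + 1582.55 = 4978.67
ΣP(Q2 2012)·Q(Q1 2012) = 485.16×6 + 316.51×6 = 2910.96 + 1899.06 = 4810.02
Index = 4978.67 / 4810.02 × 100 = 103.5062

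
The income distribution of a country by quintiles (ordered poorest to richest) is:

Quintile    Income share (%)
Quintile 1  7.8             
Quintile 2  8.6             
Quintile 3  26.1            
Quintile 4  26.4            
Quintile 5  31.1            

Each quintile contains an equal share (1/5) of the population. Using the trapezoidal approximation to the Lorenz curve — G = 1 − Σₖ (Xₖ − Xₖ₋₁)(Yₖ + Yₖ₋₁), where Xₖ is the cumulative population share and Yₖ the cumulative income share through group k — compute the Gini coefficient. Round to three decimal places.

Cumulative income shares Yₖ: 0.0780, 0.1640, 0.4250, 0.6890, 1.0000
Σ (Xₖ−Xₖ₋₁)(Yₖ+Yₖ₋₁) = (1/5)(0.0780+0.0000) + (1/5)(0.1640+0.0780) + (1/5)(0.4250+0.1640) + (1/5)(0.6890+0.4250) + (1/5)(1.0000+0.6890)
  = 0.0156 + 0.0484 + 0.1178 + 0.2228 + 0.3378 = 0.7424
G = 1 − 0.7424 = 0.2576

0.258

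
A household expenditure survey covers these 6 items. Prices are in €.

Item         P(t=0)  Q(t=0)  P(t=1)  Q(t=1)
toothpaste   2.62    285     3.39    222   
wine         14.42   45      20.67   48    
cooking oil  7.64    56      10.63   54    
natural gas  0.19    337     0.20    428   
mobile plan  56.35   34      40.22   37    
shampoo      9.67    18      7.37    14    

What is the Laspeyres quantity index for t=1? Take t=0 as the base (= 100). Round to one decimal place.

Laspeyres quantity index uses base-period prices as weights.
ΣP(t=0)·Q(t=1) = 2.62×222 + 14.42×48 + 7.64×54 + 0.19×428 + 56.35×37 + 9.67×14 = 581.64 + 692.16 + 412.56 + 81.32 + 2084.95 + 135.38 = 3988.01
ΣP(t=0)·Q(t=0) = 2.62×285 + 14.42×45 + 7.64×56 + 0.19×337 + 56.35×34 + 9.67×18 = 746.7 + 648.9 + 427.84 + 64.03 + 1915.9 + 174.06 = 3977.43
Index = 3988.01 / 3977.43 × 100 = 100.2660

100.3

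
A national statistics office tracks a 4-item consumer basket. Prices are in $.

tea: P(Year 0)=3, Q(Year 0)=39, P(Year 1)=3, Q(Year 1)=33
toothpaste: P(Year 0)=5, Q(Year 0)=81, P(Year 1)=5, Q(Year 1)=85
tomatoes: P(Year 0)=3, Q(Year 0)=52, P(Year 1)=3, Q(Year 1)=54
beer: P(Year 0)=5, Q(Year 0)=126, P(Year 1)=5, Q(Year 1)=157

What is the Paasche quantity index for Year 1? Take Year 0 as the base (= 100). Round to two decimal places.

Paasche quantity index uses current-period prices as weights.
ΣP(Year 1)·Q(Year 1) = 3×33 + 5×85 + 3×54 + 5×157 = 99 + 425 + 162 + 785 = 1471
ΣP(Year 1)·Q(Year 0) = 3×39 + 5×81 + 3×52 + 5×126 = 117 + 405 + 156 + 630 = 1308
Index = 1471 / 1308 × 100 = 112.4618

112.46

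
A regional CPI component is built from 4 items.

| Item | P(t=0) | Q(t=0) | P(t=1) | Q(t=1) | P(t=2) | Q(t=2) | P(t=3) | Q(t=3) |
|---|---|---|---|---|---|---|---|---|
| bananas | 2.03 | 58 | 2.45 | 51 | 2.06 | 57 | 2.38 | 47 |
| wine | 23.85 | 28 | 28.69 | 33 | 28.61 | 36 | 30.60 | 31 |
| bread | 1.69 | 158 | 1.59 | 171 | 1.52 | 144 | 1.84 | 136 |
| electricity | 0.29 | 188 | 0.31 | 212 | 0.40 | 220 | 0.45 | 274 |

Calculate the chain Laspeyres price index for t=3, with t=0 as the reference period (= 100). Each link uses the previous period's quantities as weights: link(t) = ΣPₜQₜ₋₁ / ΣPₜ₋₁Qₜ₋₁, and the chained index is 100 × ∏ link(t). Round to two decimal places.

Link t=0→t=1:
ΣP(t=1)Q(t=0) = 2.45×58 + 28.69×28 + 1.59×158 + 0.31×188 = 142.1 + 803.32 + 251.22 + 58.28 = 1254.92
ΣP(t=0)Q(t=0) = 2.03×58 + 23.85×28 + 1.69×158 + 0.29×188 = 117.74 + 667.8 + 267.02 + 54.52 = 1107.08
link = 1254.92/1107.08 = 1.133540
Link t=1→t=2:
ΣP(t=2)Q(t=1) = 2.06×51 + 28.61×33 + 1.52×171 + 0.40×212 = 105.06 + 944.13 + 259.92 + 84.8 = 1393.91
ΣP(t=1)Q(t=1) = 2.45×51 + 28.69×33 + 1.59×171 + 0.31×212 = 124.95 + 946.77 + 271.89 + 65.72 = 1409.33
link = 1393.91/1409.33 = 0.989059
Link t=2→t=3:
ΣP(t=3)Q(t=2) = 2.38×57 + 30.60×36 + 1.84×144 + 0.45×220 = 135.66 + 1101.6 + 264.96 + 99 = 1601.22
ΣP(t=2)Q(t=2) = 2.06×57 + 28.61×36 + 1.52×144 + 0.40×220 = 117.42 + 1029.96 + 218.88 + 88 = 1454.26
link = 1601.22/1454.26 = 1.101055
Chained index = 100 × 1.133540 × 0.989059 × 1.101055 = 123.4434

123.44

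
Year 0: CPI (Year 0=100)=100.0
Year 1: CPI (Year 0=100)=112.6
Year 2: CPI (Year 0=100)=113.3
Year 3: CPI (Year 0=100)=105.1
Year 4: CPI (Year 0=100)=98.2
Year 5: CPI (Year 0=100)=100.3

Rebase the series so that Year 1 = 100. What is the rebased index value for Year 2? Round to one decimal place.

Rebased(Year 2) = 113.3 / 112.6 × 100 = 100.6217

100.6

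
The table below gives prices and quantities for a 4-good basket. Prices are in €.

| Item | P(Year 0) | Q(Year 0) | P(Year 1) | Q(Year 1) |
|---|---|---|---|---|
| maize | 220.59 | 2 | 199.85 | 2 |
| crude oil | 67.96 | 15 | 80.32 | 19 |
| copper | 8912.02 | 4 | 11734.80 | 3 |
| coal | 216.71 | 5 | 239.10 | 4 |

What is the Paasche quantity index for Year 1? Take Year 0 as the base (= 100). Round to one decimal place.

Paasche quantity index uses current-period prices as weights.
ΣP(Year 1)·Q(Year 1) = 199.85×2 + 80.32×19 + 11734.80×3 + 239.10×4 = 399.7 + 1526.08 + 35204.4 + 956.4 = 38086.58
ΣP(Year 1)·Q(Year 0) = 199.85×2 + 80.32×15 + 11734.80×4 + 239.10×5 = 399.7 + 1204.8 + 46939.2 + 1195.5 = 49739.2
Index = 38086.58 / 49739.2 × 100 = 76.5726

76.6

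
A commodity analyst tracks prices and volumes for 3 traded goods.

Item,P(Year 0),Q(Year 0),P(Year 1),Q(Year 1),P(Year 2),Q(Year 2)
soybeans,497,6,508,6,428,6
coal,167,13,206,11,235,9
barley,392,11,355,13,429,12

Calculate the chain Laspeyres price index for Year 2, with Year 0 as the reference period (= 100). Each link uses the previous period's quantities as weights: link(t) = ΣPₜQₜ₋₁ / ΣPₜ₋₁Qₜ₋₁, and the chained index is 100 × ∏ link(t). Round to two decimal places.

109.96

Link Year 0→Year 1:
ΣP(Year 1)Q(Year 0) = 508×6 + 206×13 + 355×11 = 3048 + 2678 + 3905 = 9631
ΣP(Year 0)Q(Year 0) = 497×6 + 167×13 + 392×11 = 2982 + 2171 + 4312 = 9465
link = 9631/9465 = 1.017538
Link Year 1→Year 2:
ΣP(Year 2)Q(Year 1) = 428×6 + 235×11 + 429×13 = 2568 + 2585 + 5577 = 10730
ΣP(Year 1)Q(Year 1) = 508×6 + 206×11 + 355×13 = 3048 + 2266 + 4615 = 9929
link = 10730/9929 = 1.080673
Chained index = 100 × 1.017538 × 1.080673 = 109.9626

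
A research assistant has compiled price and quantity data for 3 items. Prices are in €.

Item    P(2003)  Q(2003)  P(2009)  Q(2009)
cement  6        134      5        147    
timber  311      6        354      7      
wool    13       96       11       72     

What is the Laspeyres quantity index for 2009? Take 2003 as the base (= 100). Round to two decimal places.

101.97

Laspeyres quantity index uses base-period prices as weights.
ΣP(2003)·Q(2009) = 6×147 + 311×7 + 13×72 = 882 + 2177 + 936 = 3995
ΣP(2003)·Q(2003) = 6×134 + 311×6 + 13×96 = 804 + 1866 + 1248 = 3918
Index = 3995 / 3918 × 100 = 101.9653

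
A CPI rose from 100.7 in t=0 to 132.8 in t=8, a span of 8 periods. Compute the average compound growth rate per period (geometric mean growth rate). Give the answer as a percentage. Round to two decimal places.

3.52%

Growth factor = (132.8/100.7)^(1/8) = (1.318769)^(1/8) = 1.035192
Growth rate = 1.035192 − 1 = 0.035192 = 3.5192%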